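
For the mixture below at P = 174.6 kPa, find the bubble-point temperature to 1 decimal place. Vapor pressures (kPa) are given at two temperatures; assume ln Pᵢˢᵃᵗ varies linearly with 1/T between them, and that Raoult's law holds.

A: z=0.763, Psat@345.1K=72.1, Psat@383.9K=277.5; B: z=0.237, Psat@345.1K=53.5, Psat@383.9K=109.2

T = 373.7 K

Bubble-point temperature: ΣzᵢPᵢˢᵃᵗ(T) = P. Interpolate ln Pᵢˢᵃᵗ = aᵢ + bᵢ/T.
  T = 345.1 K: ΣzᵢPᵢˢᵃᵗ = 67.69 kPa
  T = 383.9 K: ΣzᵢPᵢˢᵃᵗ = 237.61 kPa
  T = 364.5 K: ΣzᵢPᵢˢᵃᵗ = 130.33 kPa
  T = 374.2 K: ΣzᵢPᵢˢᵃᵗ = 177.13 kPa
  T = 369.4 K: ΣzᵢPᵢˢᵃᵗ = 152.44 kPa
  T = 371.8 K: ΣzᵢPᵢˢᵃᵗ = 164.39 kPa
Interpolating between 371.8 K and 374.2 K gives T ≈ 373.7 K.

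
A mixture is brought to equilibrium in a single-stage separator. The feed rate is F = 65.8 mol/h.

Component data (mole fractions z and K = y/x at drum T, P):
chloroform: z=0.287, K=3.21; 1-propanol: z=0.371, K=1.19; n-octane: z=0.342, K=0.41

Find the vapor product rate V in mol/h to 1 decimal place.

Iterate (Newton) starting at ψ = 0.55:
  ψ = 0.550: g = 0.0514, g' = -0.557 → ψ = 0.642
Converged at ψ = 0.642.
Then V = ψ·F = 0.6424·65.8 = 42.3 mol/h and L = F − V = 23.5 mol/h.

V = 42.3 mol/h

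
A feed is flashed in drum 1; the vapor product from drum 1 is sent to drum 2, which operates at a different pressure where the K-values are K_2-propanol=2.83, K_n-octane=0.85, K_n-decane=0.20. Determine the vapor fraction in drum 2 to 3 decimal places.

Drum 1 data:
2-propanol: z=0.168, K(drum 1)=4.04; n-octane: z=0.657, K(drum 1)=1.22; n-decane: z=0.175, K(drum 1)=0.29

Drum 1:
Iterate (Newton) starting at ψ₁ = 0.5:
  ψ₁ = 0.500: g = 0.1402, g' = -0.482 → ψ₁ = 0.791
  ψ₁ = 0.791: g = -0.0102, g' = -0.616 → ψ₁ = 0.774
Converged at ψ₁ = 0.774.
Drum-1 compositions:
  2-propanol: x = 0.050, y = 0.202
  n-octane: x = 0.561, y = 0.685
  n-decane: x = 0.388, y = 0.113
Drum-2 feed = drum-1 vapor: z₂ = (0.2024, 0.6849, 0.1127).
Drum 2:
Iterate (Newton) starting at ψ₂ = 0.5:
  ψ₂ = 0.500: g = -0.0678, g' = -0.403 → ψ₂ = 0.332
  ψ₂ = 0.332: g = -0.0003, g' = -0.413 → ψ₂ = 0.331
Converged at ψ₂ = 0.331.
  2-propanol: x = 0.126, y = 0.357
  n-octane: x = 0.721, y = 0.613
  n-decane: x = 0.153, y = 0.031

V/F (drum 2) = 0.331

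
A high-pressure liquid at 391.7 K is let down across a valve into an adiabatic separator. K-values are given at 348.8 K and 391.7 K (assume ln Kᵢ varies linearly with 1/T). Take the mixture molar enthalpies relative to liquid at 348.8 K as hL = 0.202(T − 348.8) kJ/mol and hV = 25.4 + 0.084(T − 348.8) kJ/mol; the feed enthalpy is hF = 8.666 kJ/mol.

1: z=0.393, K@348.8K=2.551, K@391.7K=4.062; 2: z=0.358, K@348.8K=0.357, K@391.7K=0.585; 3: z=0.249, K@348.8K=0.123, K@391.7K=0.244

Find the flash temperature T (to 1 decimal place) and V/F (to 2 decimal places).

T = 361.5 K, V/F = 0.26

Adiabatic flash: solve Rachford–Rice at each trial T, then check hF = ψ·hV(T) + (1−ψ)·hL(T).
  T = 348.8 K: K = (2.551, 0.357, 0.123), RR gives ψ = 0.139, H_out = 3.530 kJ/mol
  T = 391.7 K: K = (4.062, 0.585, 0.244), RR gives ψ = 0.486, H_out = 18.549 kJ/mol
  T = 370.2 K: K = (3.261, 0.463, 0.177), RR gives ψ = 0.325, H_out = 11.747 kJ/mol
  T = 359.5 K: K = (2.895, 0.408, 0.148), RR gives ψ = 0.239, H_out = 7.919 kJ/mol
  T = 364.9 K: K = (3.077, 0.436, 0.162), RR gives ψ = 0.283, H_out = 9.905 kJ/mol
  T = 362.2 K: K = (2.985, 0.422, 0.155), RR gives ψ = 0.261, H_out = 8.927 kJ/mol
  T = 360.9 K: K = (2.941, 0.415, 0.152), RR gives ψ = 0.250, H_out = 8.446 kJ/mol
Linear interpolation between T = 360.9 (H_out = 8.446) and T = 362.2 (H_out = 8.927) on hF = 8.666 gives T ≈ 361.5 K, at which ψ = 0.26.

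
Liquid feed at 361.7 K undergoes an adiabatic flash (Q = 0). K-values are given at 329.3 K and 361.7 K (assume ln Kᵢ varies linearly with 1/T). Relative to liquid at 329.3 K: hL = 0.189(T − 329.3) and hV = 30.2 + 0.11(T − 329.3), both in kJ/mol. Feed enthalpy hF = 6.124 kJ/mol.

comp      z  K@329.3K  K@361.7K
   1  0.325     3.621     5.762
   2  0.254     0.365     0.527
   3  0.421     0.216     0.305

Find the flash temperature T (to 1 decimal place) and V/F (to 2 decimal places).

Adiabatic flash: solve Rachford–Rice at each trial T, then check hF = ψ·hV(T) + (1−ψ)·hL(T).
  T = 329.3 K: K = (3.621, 0.365, 0.216), RR gives ψ = 0.188, H_out = 5.685 kJ/mol
  T = 361.7 K: K = (5.762, 0.527, 0.305), RR gives ψ = 0.385, H_out = 16.762 kJ/mol
  T = 345.5 K: K = (4.618, 0.442, 0.259), RR gives ψ = 0.295, H_out = 11.590 kJ/mol
  T = 337.4 K: K = (4.101, 0.403, 0.237), RR gives ψ = 0.245, H_out = 8.771 kJ/mol
  T = 333.4 K: K = (3.859, 0.384, 0.226), RR gives ψ = 0.218, H_out = 7.288 kJ/mol
  T = 331.4 K: K = (3.742, 0.375, 0.221), RR gives ψ = 0.204, H_out = 6.517 kJ/mol
Linear interpolation between T = 329.3 (H_out = 5.685) and T = 331.4 (H_out = 6.517) on hF = 6.124 gives T ≈ 330.4 K, at which ψ = 0.20.

T = 330.4 K, V/F = 0.20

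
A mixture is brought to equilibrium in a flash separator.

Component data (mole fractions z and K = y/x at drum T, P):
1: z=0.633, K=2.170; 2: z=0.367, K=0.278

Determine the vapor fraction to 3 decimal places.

Material balance + equilibrium reduce to Σ zᵢ(Kᵢ−1)/(1+ψ(Kᵢ−1)) = 0.
Feasibility: ΣzᵢKᵢ = 1.476, Σzᵢ/Kᵢ = 1.612 — both > 1, two phases present.
Binary case is linear: z₁(K₁−1)(1+ψ(K₂−1)) + z₂(K₂−1)(1+ψ(K₁−1)) = 0
⇒ ψ = [z₁(K₁−1)+z₂(K₂−1)] / [−(K₁−1)(K₂−1)] = 0.4756/0.8447 = 0.563

ψ = 0.563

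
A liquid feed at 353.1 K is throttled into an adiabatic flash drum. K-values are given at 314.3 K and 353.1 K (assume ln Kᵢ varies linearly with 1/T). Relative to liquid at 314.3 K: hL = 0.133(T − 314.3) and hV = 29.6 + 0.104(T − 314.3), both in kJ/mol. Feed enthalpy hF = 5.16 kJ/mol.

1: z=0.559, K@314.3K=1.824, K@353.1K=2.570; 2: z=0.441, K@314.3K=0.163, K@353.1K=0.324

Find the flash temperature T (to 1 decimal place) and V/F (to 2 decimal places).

Adiabatic flash: solve Rachford–Rice at each trial T, then check hF = ψ·hV(T) + (1−ψ)·hL(T).
  T = 314.3 K: K = (1.824, 0.163), RR gives ψ = 0.133, H_out = 3.927 kJ/mol
  T = 353.1 K: K = (2.570, 0.324), RR gives ψ = 0.546, H_out = 20.709 kJ/mol
  T = 333.7 K: K = (2.187, 0.234), RR gives ψ = 0.359, H_out = 12.993 kJ/mol
  T = 324.0 K: K = (2.003, 0.197), RR gives ψ = 0.256, H_out = 8.793 kJ/mol
  T = 319.1 K: K = (1.912, 0.179), RR gives ψ = 0.197, H_out = 6.448 kJ/mol
  T = 316.7 K: K = (1.868, 0.171), RR gives ψ = 0.166, H_out = 5.220 kJ/mol
Linear interpolation between T = 314.3 (H_out = 3.927) and T = 316.7 (H_out = 5.220) on hF = 5.16 gives T ≈ 316.6 K, at which ψ = 0.16.

T = 316.6 K, V/F = 0.16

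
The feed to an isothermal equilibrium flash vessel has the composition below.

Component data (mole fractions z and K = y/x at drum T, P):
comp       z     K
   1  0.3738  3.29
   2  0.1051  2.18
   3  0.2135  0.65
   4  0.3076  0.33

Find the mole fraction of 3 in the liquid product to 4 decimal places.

Rachford–Rice: g(ψ) = Σ zᵢ(Kᵢ−1)/(1+ψ(Kᵢ−1)) = 0.
g(0) = ΣzᵢKᵢ − 1 = 0.6992 and g(1) = 1 − Σzᵢ/Kᵢ = -0.4224, so a root lies in (0, 1).
Iterate (Newton) starting at ψ = 0.33:
  ψ = 0.3300: g = 0.22774, g' = -0.9728 → ψ = 0.5641
  ψ = 0.5641: g = 0.02354, g' = -0.8234 → ψ = 0.5927
Converged at ψ = 0.5927.
Compositions from xᵢ = zᵢ/(1+ψ(Kᵢ−1)), yᵢ = Kᵢxᵢ:
  1: x = 0.1586, y = 0.5217
  2: x = 0.0618, y = 0.1348
  3: x = 0.2694, y = 0.1751
  4: x = 0.5102, y = 0.1684

x_3 = 0.2694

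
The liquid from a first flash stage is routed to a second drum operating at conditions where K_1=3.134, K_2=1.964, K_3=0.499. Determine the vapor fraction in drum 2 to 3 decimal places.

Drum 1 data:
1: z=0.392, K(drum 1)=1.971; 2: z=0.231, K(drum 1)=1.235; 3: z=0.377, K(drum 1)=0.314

V/F (drum 2) = 0.695

Drum 1:
Let ψ₁ = V/F and solve Σ zᵢ(Kᵢ−1)/(1+ψ₁(Kᵢ−1)) = 0.
Feasibility: ΣzᵢKᵢ = 1.176, Σzᵢ/Kᵢ = 1.587 — both > 1, two phases present.
Iterate (Newton) starting at ψ₁ = 0.68:
  ψ₁ = 0.680: g = -0.2087, g' = -0.767 → ψ₁ = 0.408
  ψ₁ = 0.408: g = -0.0369, g' = -0.542 → ψ₁ = 0.340
  ψ₁ = 0.340: g = -0.0008, g' = -0.522 → ψ₁ = 0.338
Converged at ψ₁ = 0.338.
Drum-1 compositions:
  1: x = 0.295, y = 0.582
  2: x = 0.214, y = 0.264
  3: x = 0.491, y = 0.154
Drum-2 feed = drum-1 liquid: z₂ = (0.2951, 0.2140, 0.4910).
Drum 2:
Rachford–Rice: g(ψ₂) = Σ zᵢ(Kᵢ−1)/(1+ψ₂(Kᵢ−1)) = 0.
Check two-phase: ΣzᵢKᵢ = 1.590 > 1 and Σzᵢ/Kᵢ = 1.187 > 1, so g(0) = 0.590 > 0 and g(1) = -0.187 < 0.
Newton iteration, ψ₂⁰ = 0.5:
  ψ₂ = 0.500: g = 0.1156, g' = -0.624 → ψ₂ = 0.685
  ψ₂ = 0.685: g = 0.0054, g' = -0.579 → ψ₂ = 0.695
Converged at ψ₂ = 0.695.
  1: x = 0.119, y = 0.373
  2: x = 0.128, y = 0.252
  3: x = 0.753, y = 0.376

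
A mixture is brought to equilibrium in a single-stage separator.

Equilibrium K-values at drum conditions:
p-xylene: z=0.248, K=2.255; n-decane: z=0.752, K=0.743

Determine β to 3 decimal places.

Material balance + equilibrium reduce to Σ zᵢ(Kᵢ−1)/(1+β(Kᵢ−1)) = 0.
Feasibility: ΣzᵢKᵢ = 1.118, Σzᵢ/Kᵢ = 1.122 — both > 1, two phases present.
Newton iteration, β⁰ = 0.5:
  β = 0.500: g = -0.0305, g' = -0.213 → β = 0.357
  β = 0.357: g = 0.0022, g' = -0.247 → β = 0.366
Converged at β = 0.366.

β = 0.366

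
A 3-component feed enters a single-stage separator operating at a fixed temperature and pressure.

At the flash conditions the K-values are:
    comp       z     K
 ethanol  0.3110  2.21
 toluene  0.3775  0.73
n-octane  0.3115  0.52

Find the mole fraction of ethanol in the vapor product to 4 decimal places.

y_ethanol = 0.5157

Rachford–Rice: g(V/F) = Σ zᵢ(Kᵢ−1)/(1+V/F(Kᵢ−1)) = 0.
Check two-phase: ΣzᵢKᵢ = 1.1249 > 1 and Σzᵢ/Kᵢ = 1.2569 > 1, so g(0) = 0.1249 > 0 and g(1) = -0.2569 < 0.
Newton iteration, V/F⁰ = 0.31:
  V/F = 0.3100: g = -0.01323, g' = -0.3726 → V/F = 0.2745
  V/F = 0.2745: g = 0.00019, g' = -0.3839 → V/F = 0.2750
Converged at V/F = 0.2750.
Compositions from xᵢ = zᵢ/(1+V/F(Kᵢ−1)), yᵢ = Kᵢxᵢ:
  ethanol: x = 0.2334, y = 0.5157
  toluene: x = 0.4078, y = 0.2977
  n-octane: x = 0.3589, y = 0.1866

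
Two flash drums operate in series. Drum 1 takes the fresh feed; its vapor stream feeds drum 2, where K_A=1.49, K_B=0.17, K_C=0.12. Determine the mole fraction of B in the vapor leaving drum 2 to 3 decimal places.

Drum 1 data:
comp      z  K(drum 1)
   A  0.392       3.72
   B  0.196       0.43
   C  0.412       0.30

y_B (drum 2) = 0.024

Drum 1:
Let ψ₁ = V/F and solve Σ zᵢ(Kᵢ−1)/(1+ψ₁(Kᵢ−1)) = 0.
g(0) = ΣzᵢKᵢ − 1 = 0.666 and g(1) = 1 − Σzᵢ/Kᵢ = -0.935, so a root lies in (0, 1).
Newton–Raphson from ψ₁ = 0.68:
  ψ₁ = 0.680: g = -0.3586, g' = -1.262 → ψ₁ = 0.396
  ψ₁ = 0.396: g = -0.0298, g' = -1.165 → ψ₁ = 0.370
  ψ₁ = 0.370: g = 0.0003, g' = -1.190 → ψ₁ = 0.371
Converged at ψ₁ = 0.371.
Drum-1 compositions:
  A: x = 0.195, y = 0.726
  B: x = 0.248, y = 0.107
  C: x = 0.556, y = 0.167
Drum-2 feed = drum-1 vapor: z₂ = (0.7263, 0.1068, 0.1669).
Drum 2:
Rachford–Rice: g(ψ₂) = Σ zᵢ(Kᵢ−1)/(1+ψ₂(Kᵢ−1)) = 0.
Feasibility: ΣzᵢKᵢ = 1.120, Σzᵢ/Kᵢ = 2.507 — both > 1, two phases present.
Iterate (Newton) starting at ψ₂ = 0.39:
  ψ₂ = 0.390: g = -0.0560, g' = -0.583 → ψ₂ = 0.294
  ψ₂ = 0.294: g = -0.0044, g' = -0.497 → ψ₂ = 0.285
Converged at ψ₂ = 0.285.
  A: x = 0.637, y = 0.949
  B: x = 0.140, y = 0.024
  C: x = 0.223, y = 0.027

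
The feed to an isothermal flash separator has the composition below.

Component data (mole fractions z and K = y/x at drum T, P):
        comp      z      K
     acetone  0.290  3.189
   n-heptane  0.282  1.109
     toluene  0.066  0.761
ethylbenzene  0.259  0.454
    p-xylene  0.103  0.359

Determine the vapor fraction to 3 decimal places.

Rachford–Rice: g(ψ) = Σ zᵢ(Kᵢ−1)/(1+ψ(Kᵢ−1)) = 0.
Check two-phase: ΣzᵢKᵢ = 1.442 > 1 and Σzᵢ/Kᵢ = 1.289 > 1, so g(0) = 0.442 > 0 and g(1) = -0.289 < 0.
Newton–Raphson from ψ = 0.5:
  ψ = 0.500: g = 0.0226, g' = -0.562 → ψ = 0.540
  ψ = 0.540: g = 0.0002, g' = -0.554 → ψ = 0.541
Converged at ψ = 0.541.

ψ = 0.541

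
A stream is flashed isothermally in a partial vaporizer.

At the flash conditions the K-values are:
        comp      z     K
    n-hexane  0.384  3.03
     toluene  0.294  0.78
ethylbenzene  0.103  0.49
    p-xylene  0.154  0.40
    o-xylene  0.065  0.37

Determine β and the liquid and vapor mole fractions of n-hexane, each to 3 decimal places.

Newton–Raphson from β = 0.49:
  β = 0.490: g = 0.0582, g' = -0.628 → β = 0.583
  β = 0.583: g = 0.0015, g' = -0.601 → β = 0.585
Converged at β = 0.585.
Compositions from xᵢ = zᵢ/(1+β(Kᵢ−1)), yᵢ = Kᵢxᵢ:
  n-hexane: x = 0.176, y = 0.532
  toluene: x = 0.337, y = 0.263
  ethylbenzene: x = 0.147, y = 0.072
  p-xylene: x = 0.237, y = 0.095
  o-xylene: x = 0.103, y = 0.038

β = 0.585, x_n-hexane = 0.176, y_n-hexane = 0.532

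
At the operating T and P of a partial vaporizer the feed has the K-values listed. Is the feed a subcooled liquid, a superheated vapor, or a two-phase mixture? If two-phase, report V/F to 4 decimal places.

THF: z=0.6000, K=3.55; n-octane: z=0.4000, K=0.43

two-phase, V/F = 0.8958

ΣzᵢKᵢ = 2.3020; Σzᵢ/Kᵢ = 1.0992.
Both exceed 1, so a two-phase solution exists.
Iterate (Newton) starting at ψ = 0.5:
  ψ = 0.5000: g = 0.35365, g' = -1.0080 → ψ = 0.8508
  ψ = 0.8508: g = 0.04002, g' = -0.8783 → ψ = 0.8964
  ψ = 0.8964: g = -0.00056, g' = -0.9047 → ψ = 0.8958
Converged at ψ = 0.8958.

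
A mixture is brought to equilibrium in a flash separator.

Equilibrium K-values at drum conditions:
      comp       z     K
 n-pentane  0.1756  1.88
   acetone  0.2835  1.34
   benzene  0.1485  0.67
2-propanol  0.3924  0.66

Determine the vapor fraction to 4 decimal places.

Let ψ = V/F and solve Σ zᵢ(Kᵢ−1)/(1+ψ(Kᵢ−1)) = 0.
Check two-phase: ΣzᵢKᵢ = 1.0685 > 1 and Σzᵢ/Kᵢ = 1.1212 > 1, so g(0) = 0.0685 > 0 and g(1) = -0.1212 < 0.
Newton–Raphson from ψ = 0.5:
  ψ = 0.5000: g = -0.02974, g' = -0.1786 → ψ = 0.3335
  ψ = 0.3335: g = 0.00050, g' = -0.1858 → ψ = 0.3362
Converged at ψ = 0.3362.

ψ = 0.3362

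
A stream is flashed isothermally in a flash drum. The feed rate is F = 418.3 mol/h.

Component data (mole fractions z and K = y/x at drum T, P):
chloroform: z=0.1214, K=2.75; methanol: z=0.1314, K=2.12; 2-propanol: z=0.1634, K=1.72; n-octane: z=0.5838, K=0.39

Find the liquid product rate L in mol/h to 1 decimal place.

Iterate (Newton) starting at ψ = 0.5:
  ψ = 0.5000: g = -0.21825, g' = -0.6690 → ψ = 0.1738
  ψ = 0.1738: g = -0.00768, g' = -0.6728 → ψ = 0.1624
Converged at ψ = 0.1624.
Then V = ψ·F = 0.1624·418.3 = 67.9 mol/h and L = F − V = 350.4 mol/h.

L = 350.4 mol/h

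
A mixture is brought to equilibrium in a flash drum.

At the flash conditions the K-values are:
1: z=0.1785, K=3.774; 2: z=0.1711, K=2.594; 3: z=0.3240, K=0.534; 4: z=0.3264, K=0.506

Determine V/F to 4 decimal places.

V/F = 0.4213

Rachford–Rice: g(V/F) = Σ zᵢ(Kᵢ−1)/(1+V/F(Kᵢ−1)) = 0.
g(0) = ΣzᵢKᵢ − 1 = 0.4557 and g(1) = 1 − Σzᵢ/Kᵢ = -0.3651, so a root lies in (0, 1).
Newton iteration, V/F⁰ = 0.5:
  V/F = 0.5000: g = -0.05177, g' = -0.6358 → V/F = 0.4186
  V/F = 0.4186: g = 0.00187, g' = -0.6857 → V/F = 0.4213
Converged at V/F = 0.4213.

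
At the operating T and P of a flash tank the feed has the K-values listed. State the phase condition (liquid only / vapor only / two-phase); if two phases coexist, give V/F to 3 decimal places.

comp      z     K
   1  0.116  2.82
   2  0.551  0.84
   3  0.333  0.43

liquid only

ΣzᵢKᵢ = 0.933; Σzᵢ/Kᵢ = 1.472.
Since ΣzᵢKᵢ < 1 the mixture is below its bubble point — single liquid phase.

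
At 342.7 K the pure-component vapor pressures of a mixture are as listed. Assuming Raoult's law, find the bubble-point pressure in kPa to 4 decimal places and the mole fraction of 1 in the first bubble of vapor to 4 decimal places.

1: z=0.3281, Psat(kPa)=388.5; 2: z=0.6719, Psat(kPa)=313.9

Pbub = 338.3763 kPa, y_1 = 0.3767

At the bubble point ψ → 0, so ΣzᵢKᵢ = 1 with Kᵢ = Pᵢˢᵃᵗ/P ⇒ P = ΣzᵢPᵢˢᵃᵗ.
P = 0.3281·388.5 + 0.6719·313.9 = 338.3763 kPa
yᵢ = zᵢPᵢˢᵃᵗ/P ⇒ y_1 = 0.3281·388.5/338.3763 = 0.3767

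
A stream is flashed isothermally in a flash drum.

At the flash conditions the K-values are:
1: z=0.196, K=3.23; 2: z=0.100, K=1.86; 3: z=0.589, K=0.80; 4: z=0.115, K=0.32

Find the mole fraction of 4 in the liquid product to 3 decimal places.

Material balance + equilibrium reduce to Σ zᵢ(Kᵢ−1)/(1+ψ(Kᵢ−1)) = 0.
Check two-phase: ΣzᵢKᵢ = 1.327 > 1 and Σzᵢ/Kᵢ = 1.210 > 1, so g(0) = 0.327 > 0 and g(1) = -0.210 < 0.
Newton–Raphson from ψ = 0.33:
  ψ = 0.330: g = 0.0918, g' = -0.484 → ψ = 0.520
  ψ = 0.520: g = 0.0094, g' = -0.401 → ψ = 0.543
Converged at ψ = 0.543.
Compositions from xᵢ = zᵢ/(1+ψ(Kᵢ−1)), yᵢ = Kᵢxᵢ:
  1: x = 0.089, y = 0.286
  2: x = 0.068, y = 0.127
  3: x = 0.661, y = 0.529
  4: x = 0.182, y = 0.058

x_4 = 0.182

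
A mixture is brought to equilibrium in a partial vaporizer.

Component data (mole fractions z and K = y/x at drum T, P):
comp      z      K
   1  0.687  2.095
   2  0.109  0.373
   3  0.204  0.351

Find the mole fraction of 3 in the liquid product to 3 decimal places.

x_3 = 0.416

Rachford–Rice: g(ψ) = Σ zᵢ(Kᵢ−1)/(1+ψ(Kᵢ−1)) = 0.
Check two-phase: ΣzᵢKᵢ = 1.552 > 1 and Σzᵢ/Kᵢ = 1.201 > 1, so g(0) = 0.552 > 0 and g(1) = -0.201 < 0.
Newton iteration, ψ⁰ = 0.5:
  ψ = 0.500: g = 0.1906, g' = -0.623 → ψ = 0.806
  ψ = 0.806: g = -0.0160, g' = -0.785 → ψ = 0.785
Converged at ψ = 0.785.
Compositions from xᵢ = zᵢ/(1+ψ(Kᵢ−1)), yᵢ = Kᵢxᵢ:
  1: x = 0.369, y = 0.774
  2: x = 0.215, y = 0.080
  3: x = 0.416, y = 0.146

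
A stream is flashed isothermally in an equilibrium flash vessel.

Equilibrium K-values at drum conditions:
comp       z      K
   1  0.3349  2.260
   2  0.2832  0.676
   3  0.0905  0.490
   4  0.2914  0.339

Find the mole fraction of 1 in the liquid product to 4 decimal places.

Rachford–Rice: g(β) = Σ zᵢ(Kᵢ−1)/(1+β(Kᵢ−1)) = 0.
Feasibility: ΣzᵢKᵢ = 1.0914, Σzᵢ/Kᵢ = 1.6114 — both > 1, two phases present.
Newton iteration, β⁰ = 0.5:
  β = 0.5000: g = -0.20027, g' = -0.5689 → β = 0.1480
  β = 0.1480: g = -0.00414, g' = -0.5945 → β = 0.1410
Converged at β = 0.1410.
Compositions from xᵢ = zᵢ/(1+β(Kᵢ−1)), yᵢ = Kᵢxᵢ:
  1: x = 0.2844, y = 0.6427
  2: x = 0.2968, y = 0.2006
  3: x = 0.0975, y = 0.0478
  4: x = 0.3214, y = 0.1089

x_1 = 0.2844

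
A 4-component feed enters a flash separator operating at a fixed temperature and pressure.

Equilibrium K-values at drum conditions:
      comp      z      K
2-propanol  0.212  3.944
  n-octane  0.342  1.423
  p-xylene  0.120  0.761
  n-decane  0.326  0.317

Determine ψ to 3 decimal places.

ψ = 0.502

Newton iteration, ψ⁰ = 0.6:
  ψ = 0.600: g = -0.0697, g' = -0.725 → ψ = 0.504
  ψ = 0.504: g = -0.0015, g' = -0.702 → ψ = 0.502
Converged at ψ = 0.502.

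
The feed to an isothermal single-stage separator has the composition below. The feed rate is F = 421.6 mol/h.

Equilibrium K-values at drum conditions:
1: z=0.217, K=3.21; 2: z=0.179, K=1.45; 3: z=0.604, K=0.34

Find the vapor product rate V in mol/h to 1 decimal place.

V = 60.2 mol/h

Rachford–Rice: g(β) = Σ zᵢ(Kᵢ−1)/(1+β(Kᵢ−1)) = 0.
Check two-phase: ΣzᵢKᵢ = 1.161 > 1 and Σzᵢ/Kᵢ = 1.968 > 1, so g(0) = 0.161 > 0 and g(1) = -0.968 < 0.
Iterate (Newton) starting at β = 0.47:
  β = 0.470: g = -0.2762, g' = -0.833 → β = 0.138
  β = 0.138: g = 0.0045, g' = -0.972 → β = 0.143
Converged at β = 0.143.
Then V = β·F = 0.1429·421.6 = 60.2 mol/h and L = F − V = 361.4 mol/h.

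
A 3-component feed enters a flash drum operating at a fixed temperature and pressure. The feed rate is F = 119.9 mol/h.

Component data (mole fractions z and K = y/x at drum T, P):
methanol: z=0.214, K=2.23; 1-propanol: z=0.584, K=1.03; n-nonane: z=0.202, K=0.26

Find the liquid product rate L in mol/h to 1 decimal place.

Material balance + equilibrium reduce to Σ zᵢ(Kᵢ−1)/(1+V/F(Kᵢ−1)) = 0.
Check two-phase: ΣzᵢKᵢ = 1.131 > 1 and Σzᵢ/Kᵢ = 1.440 > 1, so g(0) = 0.131 > 0 and g(1) = -0.440 < 0.
Newton iteration, V/F⁰ = 0.55:
  V/F = 0.550: g = -0.0778, g' = -0.430 → V/F = 0.369
  V/F = 0.369: g = -0.0073, g' = -0.363 → V/F = 0.349
Converged at V/F = 0.349.
Then V = V/F·F = 0.3489·119.9 = 41.8 mol/h and L = F − V = 78.1 mol/h.

L = 78.1 mol/h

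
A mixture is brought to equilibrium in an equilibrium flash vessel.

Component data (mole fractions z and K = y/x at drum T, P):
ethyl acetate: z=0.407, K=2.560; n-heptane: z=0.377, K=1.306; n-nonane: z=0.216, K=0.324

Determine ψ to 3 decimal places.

ψ = 0.878

Rachford–Rice: g(ψ) = Σ zᵢ(Kᵢ−1)/(1+ψ(Kᵢ−1)) = 0.
g(0) = ΣzᵢKᵢ − 1 = 0.604 and g(1) = 1 − Σzᵢ/Kᵢ = -0.114, so a root lies in (0, 1).
Newton–Raphson from ψ = 0.68:
  ψ = 0.680: g = 0.1333, g' = -0.596 → ψ = 0.904
  ψ = 0.904: g = -0.0216, g' = -0.845 → ψ = 0.878
Converged at ψ = 0.878.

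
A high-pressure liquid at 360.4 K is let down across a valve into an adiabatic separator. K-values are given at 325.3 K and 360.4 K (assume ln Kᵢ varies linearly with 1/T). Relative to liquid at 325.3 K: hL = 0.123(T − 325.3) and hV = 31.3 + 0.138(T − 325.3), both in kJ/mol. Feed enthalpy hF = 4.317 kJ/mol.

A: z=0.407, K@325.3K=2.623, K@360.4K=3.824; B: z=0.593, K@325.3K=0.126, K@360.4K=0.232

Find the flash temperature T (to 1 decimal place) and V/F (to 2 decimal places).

T = 328.4 K, V/F = 0.13

Adiabatic flash: solve Rachford–Rice at each trial T, then check hF = ψ·hV(T) + (1−ψ)·hL(T).
  T = 325.3 K: K = (2.623, 0.126), RR gives ψ = 0.100, H_out = 3.139 kJ/mol
  T = 360.4 K: K = (3.824, 0.232), RR gives ψ = 0.320, H_out = 14.501 kJ/mol
  T = 342.9 K: K = (3.199, 0.174), RR gives ψ = 0.223, H_out = 9.204 kJ/mol
  T = 334.1 K: K = (2.905, 0.149), RR gives ψ = 0.167, H_out = 6.322 kJ/mol
  T = 329.7 K: K = (2.762, 0.137), RR gives ψ = 0.135, H_out = 4.778 kJ/mol
  T = 327.5 K: K = (2.692, 0.131), RR gives ψ = 0.118, H_out = 3.972 kJ/mol
Linear interpolation between T = 327.5 (H_out = 3.972) and T = 329.7 (H_out = 4.778) on hF = 4.317 gives T ≈ 328.4 K, at which ψ = 0.13.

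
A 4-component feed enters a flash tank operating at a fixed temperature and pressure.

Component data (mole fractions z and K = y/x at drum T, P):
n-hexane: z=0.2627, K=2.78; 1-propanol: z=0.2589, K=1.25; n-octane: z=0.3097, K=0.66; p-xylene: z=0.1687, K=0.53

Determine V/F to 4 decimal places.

V/F = 0.7216

Material balance + equilibrium reduce to Σ zᵢ(Kᵢ−1)/(1+V/F(Kᵢ−1)) = 0.
Check two-phase: ΣzᵢKᵢ = 1.3477 > 1 and Σzᵢ/Kᵢ = 1.0892 > 1, so g(0) = 0.3477 > 0 and g(1) = -0.0892 < 0.
Newton iteration, V/F⁰ = 0.39:
  V/F = 0.3900: g = 0.11650, g' = -0.4069 → V/F = 0.6763
  V/F = 0.6763: g = 0.01456, g' = -0.3237 → V/F = 0.7213
  V/F = 0.7213: g = 0.00011, g' = -0.3193 → V/F = 0.7216
Converged at V/F = 0.7216.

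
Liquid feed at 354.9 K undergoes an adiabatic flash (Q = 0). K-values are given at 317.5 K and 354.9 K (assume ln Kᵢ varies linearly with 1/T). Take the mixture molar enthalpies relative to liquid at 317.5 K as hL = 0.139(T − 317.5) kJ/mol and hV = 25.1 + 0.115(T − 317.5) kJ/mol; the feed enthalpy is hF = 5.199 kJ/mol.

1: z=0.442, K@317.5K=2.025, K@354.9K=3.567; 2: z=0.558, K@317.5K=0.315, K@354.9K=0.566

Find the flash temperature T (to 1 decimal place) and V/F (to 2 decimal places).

T = 321.4 K, V/F = 0.19

Adiabatic flash: solve Rachford–Rice at each trial T, then check hF = ψ·hV(T) + (1−ψ)·hL(T).
  T = 317.5 K: K = (2.025, 0.315), RR gives ψ = 0.101, H_out = 2.532 kJ/mol
  T = 354.9 K: K = (3.567, 0.566), RR gives ψ = 0.801, H_out = 24.586 kJ/mol
  T = 336.2 K: K = (2.730, 0.429), RR gives ψ = 0.452, H_out = 13.737 kJ/mol
  T = 326.9 K: K = (2.363, 0.370), RR gives ψ = 0.292, H_out = 8.566 kJ/mol
  T = 322.2 K: K = (2.190, 0.342), RR gives ψ = 0.202, H_out = 5.712 kJ/mol
  T = 319.9 K: K = (2.108, 0.328), RR gives ψ = 0.155, H_out = 4.207 kJ/mol
Linear interpolation between T = 319.9 (H_out = 4.207) and T = 322.2 (H_out = 5.712) on hF = 5.199 gives T ≈ 321.4 K, at which ψ = 0.19.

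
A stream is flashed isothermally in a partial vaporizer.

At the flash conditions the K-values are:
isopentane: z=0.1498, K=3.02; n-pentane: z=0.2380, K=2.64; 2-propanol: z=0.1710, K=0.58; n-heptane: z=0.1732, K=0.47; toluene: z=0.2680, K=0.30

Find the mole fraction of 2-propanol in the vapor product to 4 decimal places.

Let ψ = V/F and solve Σ zᵢ(Kᵢ−1)/(1+ψ(Kᵢ−1)) = 0.
Check two-phase: ΣzᵢKᵢ = 1.3417 > 1 and Σzᵢ/Kᵢ = 1.6964 > 1, so g(0) = 0.3417 > 0 and g(1) = -0.6964 < 0.
Newton iteration, ψ⁰ = 0.68:
  ψ = 0.6800: g = -0.29005, g' = -0.9079 → ψ = 0.3605
  ψ = 0.3605: g = -0.02865, g' = -0.8086 → ψ = 0.3251
  ψ = 0.3251: g = 0.00030, g' = -0.8266 → ψ = 0.3254
Converged at ψ = 0.3254.
Compositions from xᵢ = zᵢ/(1+ψ(Kᵢ−1)), yᵢ = Kᵢxᵢ:
  isopentane: x = 0.0904, y = 0.2730
  n-pentane: x = 0.1552, y = 0.4097
  2-propanol: x = 0.1981, y = 0.1149
  n-heptane: x = 0.2093, y = 0.0984
  toluene: x = 0.3471, y = 0.1041

y_2-propanol = 0.1149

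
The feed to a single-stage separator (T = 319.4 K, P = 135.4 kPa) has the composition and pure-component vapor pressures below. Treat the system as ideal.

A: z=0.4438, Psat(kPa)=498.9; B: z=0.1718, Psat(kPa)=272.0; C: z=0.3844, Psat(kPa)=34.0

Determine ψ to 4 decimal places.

ψ = 0.6329

Raoult's law: Kᵢ = Pᵢˢᵃᵗ/P = Pᵢˢᵃᵗ/135.4.
  K_A = 498.9/135.4 = 3.684638, K_B = 272.0/135.4 = 2.008863, K_C = 34.0/135.4 = 0.251108
Rachford–Rice: g(ψ) = Σ zᵢ(Kᵢ−1)/(1+ψ(Kᵢ−1)) = 0.
Check two-phase: ΣzᵢKᵢ = 2.0769 > 1 and Σzᵢ/Kᵢ = 1.7368 > 1, so g(0) = 1.0769 > 0 and g(1) = -0.7368 < 0.
Newton iteration, ψ⁰ = 0.5:
  ψ = 0.5000: g = 0.16368, g' = -1.2112 → ψ = 0.6351
  ψ = 0.6351: g = -0.00294, g' = -1.2862 → ψ = 0.6329
Converged at ψ = 0.6329.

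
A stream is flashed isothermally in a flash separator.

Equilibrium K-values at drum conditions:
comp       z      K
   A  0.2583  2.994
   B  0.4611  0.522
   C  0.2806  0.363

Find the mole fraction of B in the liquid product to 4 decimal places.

x_B = 0.4861

Rachford–Rice: g(ψ) = Σ zᵢ(Kᵢ−1)/(1+ψ(Kᵢ−1)) = 0.
Check two-phase: ΣzᵢKᵢ = 1.1159 > 1 and Σzᵢ/Kᵢ = 1.7426 > 1, so g(0) = 0.1159 > 0 and g(1) = -0.7426 < 0.
Iterate (Newton) starting at ψ = 0.5:
  ψ = 0.5000: g = -0.29399, g' = -0.6846 → ψ = 0.0706
  ψ = 0.0706: g = 0.03627, g' = -1.0269 → ψ = 0.1059
  ψ = 0.1059: g = 0.00144, g' = -0.9480 → ψ = 0.1074
Converged at ψ = 0.1074.
Compositions from xᵢ = zᵢ/(1+ψ(Kᵢ−1)), yᵢ = Kᵢxᵢ:
  A: x = 0.2127, y = 0.6369
  B: x = 0.4861, y = 0.2537
  C: x = 0.3012, y = 0.1093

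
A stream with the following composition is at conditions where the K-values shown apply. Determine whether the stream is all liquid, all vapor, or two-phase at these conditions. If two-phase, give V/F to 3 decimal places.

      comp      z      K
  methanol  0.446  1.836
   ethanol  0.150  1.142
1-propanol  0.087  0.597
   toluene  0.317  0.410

ΣzᵢKᵢ = 1.172; Σzᵢ/Kᵢ = 1.293.
Both exceed 1, so a two-phase solution exists.
Material balance + equilibrium reduce to Σ zᵢ(Kᵢ−1)/(1+ψ(Kᵢ−1)) = 0.
Iterate (Newton) starting at ψ = 0.43:
  ψ = 0.430: g = 0.0013, g' = -0.390 → ψ = 0.433
Converged at ψ = 0.433.

two-phase, V/F = 0.433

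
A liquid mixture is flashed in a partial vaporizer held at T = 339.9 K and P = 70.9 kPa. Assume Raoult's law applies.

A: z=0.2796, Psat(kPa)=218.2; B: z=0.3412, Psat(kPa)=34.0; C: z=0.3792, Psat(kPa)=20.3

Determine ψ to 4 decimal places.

ψ = 0.1019

Raoult's law: Kᵢ = Pᵢˢᵃᵗ/P = Pᵢˢᵃᵗ/70.9.
  K_A = 218.2/70.9 = 3.077574, K_B = 34.0/70.9 = 0.479549, K_C = 20.3/70.9 = 0.286319
Rachford–Rice: g(ψ) = Σ zᵢ(Kᵢ−1)/(1+ψ(Kᵢ−1)) = 0.
Feasibility: ΣzᵢKᵢ = 1.1327, Σzᵢ/Kᵢ = 2.1268 — both > 1, two phases present.
Iterate (Newton) starting at ψ = 0.5:
  ψ = 0.5000: g = -0.37590, g' = -0.9261 → ψ = 0.0941
  ψ = 0.0941: g = 0.00904, g' = -1.1685 → ψ = 0.1019
Converged at ψ = 0.1019.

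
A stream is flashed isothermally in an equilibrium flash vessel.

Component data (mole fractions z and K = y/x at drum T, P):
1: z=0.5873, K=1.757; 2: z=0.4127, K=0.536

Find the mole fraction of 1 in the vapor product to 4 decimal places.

Rachford–Rice: g(ψ) = Σ zᵢ(Kᵢ−1)/(1+ψ(Kᵢ−1)) = 0.
g(0) = ΣzᵢKᵢ − 1 = 0.2531 and g(1) = 1 − Σzᵢ/Kᵢ = -0.1042, so a root lies in (0, 1).
Newton–Raphson from ψ = 0.47:
  ψ = 0.4700: g = 0.08302, g' = -0.3284 → ψ = 0.7228
  ψ = 0.7228: g = -0.00076, g' = -0.3417 → ψ = 0.7206
Converged at ψ = 0.7206.
Compositions from xᵢ = zᵢ/(1+ψ(Kᵢ−1)), yᵢ = Kᵢxᵢ:
  1: x = 0.3800, y = 0.6677
  2: x = 0.6200, y = 0.3323

y_1 = 0.6677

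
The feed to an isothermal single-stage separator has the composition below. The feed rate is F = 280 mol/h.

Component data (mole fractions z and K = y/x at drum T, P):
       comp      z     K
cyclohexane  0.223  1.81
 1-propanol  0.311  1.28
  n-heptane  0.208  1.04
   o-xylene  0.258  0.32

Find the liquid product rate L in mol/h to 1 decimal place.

L = 183.8 mol/h

Rachford–Rice: g(ψ) = Σ zᵢ(Kᵢ−1)/(1+ψ(Kᵢ−1)) = 0.
g(0) = ΣzᵢKᵢ − 1 = 0.101 and g(1) = 1 − Σzᵢ/Kᵢ = -0.372, so a root lies in (0, 1).
Newton iteration, ψ⁰ = 0.5:
  ψ = 0.500: g = -0.0527, g' = -0.367 → ψ = 0.356
  ψ = 0.356: g = -0.0040, g' = -0.316 → ψ = 0.344
Converged at ψ = 0.344.
Then V = ψ·F = 0.3437·280 = 96.2 mol/h and L = F − V = 183.8 mol/h.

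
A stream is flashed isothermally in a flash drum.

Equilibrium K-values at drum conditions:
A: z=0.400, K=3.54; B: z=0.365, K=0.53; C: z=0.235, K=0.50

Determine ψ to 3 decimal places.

Material balance + equilibrium reduce to Σ zᵢ(Kᵢ−1)/(1+ψ(Kᵢ−1)) = 0.
Feasibility: ΣzᵢKᵢ = 1.727, Σzᵢ/Kᵢ = 1.272 — both > 1, two phases present.
Newton–Raphson from ψ = 0.65:
  ψ = 0.650: g = -0.0378, g' = -0.663 → ψ = 0.593
  ψ = 0.593: g = 0.0006, g' = -0.685 → ψ = 0.594
Converged at ψ = 0.594.

ψ = 0.594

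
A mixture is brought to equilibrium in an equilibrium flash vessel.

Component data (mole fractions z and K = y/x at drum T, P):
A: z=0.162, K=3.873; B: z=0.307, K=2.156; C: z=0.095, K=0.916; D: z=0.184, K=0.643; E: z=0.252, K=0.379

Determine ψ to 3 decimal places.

ψ = 0.664

Newton–Raphson from ψ = 0.58:
  ψ = 0.580: g = 0.0512, g' = -0.611 → ψ = 0.664
Converged at ψ = 0.664.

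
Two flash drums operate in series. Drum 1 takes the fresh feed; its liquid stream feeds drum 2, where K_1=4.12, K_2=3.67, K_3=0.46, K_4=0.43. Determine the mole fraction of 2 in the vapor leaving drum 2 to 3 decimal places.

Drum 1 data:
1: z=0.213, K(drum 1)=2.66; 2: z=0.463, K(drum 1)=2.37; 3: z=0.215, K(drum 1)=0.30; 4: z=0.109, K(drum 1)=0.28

Drum 1:
Rachford–Rice: g(ψ₁) = Σ zᵢ(Kᵢ−1)/(1+ψ₁(Kᵢ−1)) = 0.
g(0) = ΣzᵢKᵢ − 1 = 0.759 and g(1) = 1 − Σzᵢ/Kᵢ = -0.381, so a root lies in (0, 1).
Iterate (Newton) starting at ψ₁ = 0.58:
  ψ₁ = 0.580: g = 0.1455, g' = -0.887 → ψ₁ = 0.744
  ψ₁ = 0.744: g = -0.0107, g' = -1.051 → ψ₁ = 0.734
Converged at ψ₁ = 0.734.
Drum-1 compositions:
  1: x = 0.096, y = 0.255
  2: x = 0.231, y = 0.547
  3: x = 0.442, y = 0.133
  4: x = 0.231, y = 0.065
Drum-2 feed = drum-1 liquid: z₂ = (0.0960, 0.2309, 0.4420, 0.2311).
Drum 2:
Material balance + equilibrium reduce to Σ zᵢ(Kᵢ−1)/(1+ψ₂(Kᵢ−1)) = 0.
g(0) = ΣzᵢKᵢ − 1 = 0.546 and g(1) = 1 − Σzᵢ/Kᵢ = -0.584, so a root lies in (0, 1).
Newton–Raphson from ψ₂ = 0.5:
  ψ₂ = 0.500: g = -0.1301, g' = -0.833 → ψ₂ = 0.344
  ψ₂ = 0.344: g = 0.0090, g' = -0.975 → ψ₂ = 0.353
Converged at ψ₂ = 0.353.
  1: x = 0.046, y = 0.188
  2: x = 0.119, y = 0.436
  3: x = 0.546, y = 0.251
  4: x = 0.289, y = 0.124

y_2 (drum 2) = 0.436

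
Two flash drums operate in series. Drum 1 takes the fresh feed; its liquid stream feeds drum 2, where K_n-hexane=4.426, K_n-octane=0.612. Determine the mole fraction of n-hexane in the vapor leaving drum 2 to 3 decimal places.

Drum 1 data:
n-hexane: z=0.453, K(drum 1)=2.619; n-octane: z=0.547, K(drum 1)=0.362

Drum 1:
Binary case is linear: z₁(K₁−1)(1+ψ₁(K₂−1)) + z₂(K₂−1)(1+ψ₁(K₁−1)) = 0
⇒ ψ₁ = [z₁(K₁−1)+z₂(K₂−1)] / [−(K₁−1)(K₂−1)] = 0.3844/1.0329 = 0.372
Drum-1 compositions:
  n-hexane: x = 0.283, y = 0.740
  n-octane: x = 0.717, y = 0.260
Drum-2 feed = drum-1 liquid: z₂ = (0.2827, 0.7173).
Drum 2:
Let ψ₂ = V/F and solve Σ zᵢ(Kᵢ−1)/(1+ψ₂(Kᵢ−1)) = 0.
Check two-phase: ΣzᵢKᵢ = 1.690 > 1 and Σzᵢ/Kᵢ = 1.236 > 1, so g(0) = 0.690 > 0 and g(1) = -0.236 < 0.
Binary case is linear: z₁(K₁−1)(1+ψ₂(K₂−1)) + z₂(K₂−1)(1+ψ₂(K₁−1)) = 0
⇒ ψ₂ = [z₁(K₁−1)+z₂(K₂−1)] / [−(K₁−1)(K₂−1)] = 0.6901/1.3293 = 0.519
  n-hexane: x = 0.102, y = 0.450
  n-octane: x = 0.898, y = 0.550

y_n-hexane (drum 2) = 0.450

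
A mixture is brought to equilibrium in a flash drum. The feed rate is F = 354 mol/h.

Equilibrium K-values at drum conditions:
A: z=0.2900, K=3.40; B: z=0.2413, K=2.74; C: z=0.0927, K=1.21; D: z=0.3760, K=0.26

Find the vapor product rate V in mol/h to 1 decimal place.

Material balance + equilibrium reduce to Σ zᵢ(Kᵢ−1)/(1+ψ(Kᵢ−1)) = 0.
Feasibility: ΣzᵢKᵢ = 1.8571, Σzᵢ/Kᵢ = 1.6961 — both > 1, two phases present.
Iterate (Newton) starting at ψ = 0.5:
  ψ = 0.5000: g = 0.11686, g' = -1.0762 → ψ = 0.6086
  ψ = 0.6086: g = -0.00218, g' = -1.1330 → ψ = 0.6067
Converged at ψ = 0.6067.
Then V = ψ·F = 0.6067·354 = 214.8 mol/h and L = F − V = 139.2 mol/h.

V = 214.8 mol/h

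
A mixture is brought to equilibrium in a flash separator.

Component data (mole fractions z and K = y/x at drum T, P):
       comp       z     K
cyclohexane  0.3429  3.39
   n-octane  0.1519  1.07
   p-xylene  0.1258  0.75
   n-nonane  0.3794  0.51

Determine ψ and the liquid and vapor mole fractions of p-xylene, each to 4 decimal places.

ψ = 0.6913, x_p-xylene = 0.1521, y_p-xylene = 0.1141

Newton iteration, ψ⁰ = 0.62:
  ψ = 0.6200: g = 0.03616, g' = -0.5176 → ψ = 0.6899
  ψ = 0.6899: g = 0.00071, g' = -0.4992 → ψ = 0.6913
Converged at ψ = 0.6913.
Compositions from xᵢ = zᵢ/(1+ψ(Kᵢ−1)), yᵢ = Kᵢxᵢ:
  cyclohexane: x = 0.1293, y = 0.4383
  n-octane: x = 0.1449, y = 0.1550
  p-xylene: x = 0.1521, y = 0.1141
  n-nonane: x = 0.5737, y = 0.2926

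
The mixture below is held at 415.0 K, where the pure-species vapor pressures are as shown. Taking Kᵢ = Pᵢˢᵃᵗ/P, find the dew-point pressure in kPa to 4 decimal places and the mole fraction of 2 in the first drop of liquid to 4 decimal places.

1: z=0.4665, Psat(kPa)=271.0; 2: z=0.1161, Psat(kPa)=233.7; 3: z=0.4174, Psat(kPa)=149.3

Pdew = 199.4453 kPa, x_2 = 0.0991

At the dew point ψ → 1, so Σzᵢ/Kᵢ = 1 with Kᵢ = Pᵢˢᵃᵗ/P ⇒ 1/P = Σzᵢ/Pᵢˢᵃᵗ.
1/P = 0.4665/271.0 + 0.1161/233.7 + 0.4174/149.3 = 0.0050139 ⇒ P = 199.4453 kPa
xᵢ = zᵢP/Pᵢˢᵃᵗ ⇒ x_2 = 0.1161·199.4453/233.7 = 0.0991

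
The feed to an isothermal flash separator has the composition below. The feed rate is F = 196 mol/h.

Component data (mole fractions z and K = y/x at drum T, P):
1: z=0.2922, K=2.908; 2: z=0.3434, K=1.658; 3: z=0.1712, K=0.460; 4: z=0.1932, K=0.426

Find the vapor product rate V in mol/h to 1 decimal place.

V = 157.1 mol/h

Iterate (Newton) starting at ψ = 0.5:
  ψ = 0.5000: g = 0.17317, g' = -0.5817 → ψ = 0.7977
  ψ = 0.7977: g = 0.00227, g' = -0.6018 → ψ = 0.8015
Converged at ψ = 0.8015.
Then V = ψ·F = 0.8015·196 = 157.1 mol/h and L = F − V = 38.9 mol/h.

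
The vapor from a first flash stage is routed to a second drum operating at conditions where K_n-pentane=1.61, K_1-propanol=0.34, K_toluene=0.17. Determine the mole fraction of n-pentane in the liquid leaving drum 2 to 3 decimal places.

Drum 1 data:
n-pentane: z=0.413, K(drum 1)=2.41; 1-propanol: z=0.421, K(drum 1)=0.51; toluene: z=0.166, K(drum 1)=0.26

x_n-pentane (drum 2) = 0.532

Drum 1:
Rachford–Rice: g(ψ₁) = Σ zᵢ(Kᵢ−1)/(1+ψ₁(Kᵢ−1)) = 0.
g(0) = ΣzᵢKᵢ − 1 = 0.253 and g(1) = 1 − Σzᵢ/Kᵢ = -0.635, so a root lies in (0, 1).
Iterate (Newton) starting at ψ₁ = 0.5:
  ψ₁ = 0.500: g = -0.1267, g' = -0.689 → ψ₁ = 0.316
  ψ₁ = 0.316: g = -0.0016, g' = -0.689 → ψ₁ = 0.314
Converged at ψ₁ = 0.314.
Drum-1 compositions:
  n-pentane: x = 0.286, y = 0.690
  1-propanol: x = 0.497, y = 0.254
  toluene: x = 0.216, y = 0.056
Drum-2 feed = drum-1 vapor: z₂ = (0.6901, 0.2537, 0.0562).
Drum 2:
Let ψ₂ = V/F and solve Σ zᵢ(Kᵢ−1)/(1+ψ₂(Kᵢ−1)) = 0.
Feasibility: ΣzᵢKᵢ = 1.207, Σzᵢ/Kᵢ = 1.505 — both > 1, two phases present.
Newton iteration, ψ₂⁰ = 0.63:
  ψ₂ = 0.630: g = -0.0803, g' = -0.628 → ψ₂ = 0.502
  ψ₂ = 0.502: g = -0.0082, g' = -0.512 → ψ₂ = 0.486
Converged at ψ₂ = 0.486.
  n-pentane: x = 0.532, y = 0.857
  1-propanol: x = 0.374, y = 0.127
  toluene: x = 0.094, y = 0.016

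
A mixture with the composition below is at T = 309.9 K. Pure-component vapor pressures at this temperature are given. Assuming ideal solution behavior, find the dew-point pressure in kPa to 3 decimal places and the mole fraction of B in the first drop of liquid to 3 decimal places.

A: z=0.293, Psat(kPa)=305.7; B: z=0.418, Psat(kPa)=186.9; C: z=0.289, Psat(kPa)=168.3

Pdew = 203.578 kPa, x_B = 0.455

At the dew point ψ → 1, so Σzᵢ/Kᵢ = 1 with Kᵢ = Pᵢˢᵃᵗ/P ⇒ 1/P = Σzᵢ/Pᵢˢᵃᵗ.
1/P = 0.293/305.7 + 0.418/186.9 + 0.289/168.3 = 0.004912 ⇒ P = 203.578 kPa
xᵢ = zᵢP/Pᵢˢᵃᵗ ⇒ x_B = 0.418·203.578/186.9 = 0.455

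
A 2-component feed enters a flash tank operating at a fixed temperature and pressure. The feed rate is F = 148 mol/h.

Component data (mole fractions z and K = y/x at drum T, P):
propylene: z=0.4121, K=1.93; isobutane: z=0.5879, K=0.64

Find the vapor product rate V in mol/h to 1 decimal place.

Rachford–Rice: g(β) = Σ zᵢ(Kᵢ−1)/(1+β(Kᵢ−1)) = 0.
Check two-phase: ΣzᵢKᵢ = 1.1716 > 1 and Σzᵢ/Kᵢ = 1.1321 > 1, so g(0) = 0.1716 > 0 and g(1) = -0.1321 < 0.
Newton iteration, β⁰ = 0.43:
  β = 0.4300: g = 0.02336, g' = -0.2885 → β = 0.5110
  β = 0.5110: g = 0.00044, g' = -0.2782 → β = 0.5126
Converged at β = 0.5126.
Then V = β·F = 0.5126·148 = 75.9 mol/h and L = F − V = 72.1 mol/h.

V = 75.9 mol/h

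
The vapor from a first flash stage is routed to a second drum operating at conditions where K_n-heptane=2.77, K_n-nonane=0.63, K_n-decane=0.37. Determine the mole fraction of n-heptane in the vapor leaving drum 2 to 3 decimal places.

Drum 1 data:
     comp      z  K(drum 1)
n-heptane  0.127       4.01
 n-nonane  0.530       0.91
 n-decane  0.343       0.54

y_n-heptane (drum 2) = 0.563

Drum 1:
Rachford–Rice: g(ψ₁) = Σ zᵢ(Kᵢ−1)/(1+ψ₁(Kᵢ−1)) = 0.
Feasibility: ΣzᵢKᵢ = 1.177, Σzᵢ/Kᵢ = 1.249 — both > 1, two phases present.
Iterate (Newton) starting at ψ₁ = 0.57:
  ψ₁ = 0.570: g = -0.1234, g' = -0.294 → ψ₁ = 0.151
  ψ₁ = 0.151: g = 0.0452, g' = -0.633 → ψ₁ = 0.222
  ψ₁ = 0.222: g = 0.0048, g' = -0.508 → ψ₁ = 0.231
Converged at ψ₁ = 0.231.
Drum-1 compositions:
  n-heptane: x = 0.075, y = 0.300
  n-nonane: x = 0.541, y = 0.493
  n-decane: x = 0.384, y = 0.207
Drum-2 feed = drum-1 vapor: z₂ = (0.3001, 0.4926, 0.2073).
Drum 2:
Newton iteration, ψ₂⁰ = 0.5:
  ψ₂ = 0.500: g = -0.1324, g' = -0.542 → ψ₂ = 0.255
  ψ₂ = 0.255: g = 0.0089, g' = -0.645 → ψ₂ = 0.269
Converged at ψ₂ = 0.269.
  n-heptane: x = 0.203, y = 0.563
  n-nonane: x = 0.547, y = 0.345
  n-decane: x = 0.250, y = 0.092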